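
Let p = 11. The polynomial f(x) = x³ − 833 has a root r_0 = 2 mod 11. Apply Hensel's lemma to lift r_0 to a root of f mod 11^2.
r_1 = 101 (mod 121)

Hensel: r_{i+1} = r_i − f(r_i)/f′(r_i) mod 11^{i+2}, where f′(x) = 3x². Iterate:
  r_0 = 2 (mod 11)
  r_1 = 101 (mod 121)
Final: r = 101 with f(r) ≡ 0 mod 11^2.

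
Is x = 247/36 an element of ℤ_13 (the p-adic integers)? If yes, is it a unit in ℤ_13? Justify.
x ∈ ℤ_13 but not a unit; v_13(x) = 1 > 0

ℤ_13 = {x ∈ ℚ_13 : v_13(x) ≥ 0} and ℤ_13^× = {x ∈ ℤ_13 : v_13(x) = 0}. Here v_13(247/36) = v_13(num) − v_13(den) = 1; compare against these criteria.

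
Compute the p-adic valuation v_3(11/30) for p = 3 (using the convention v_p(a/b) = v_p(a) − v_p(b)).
v_3(11/30) = -1

Factor powers of 3 from the numerator and denominator of the reduced fraction: 11 = 3^0 · 11 and 30 = 3^1 · 10. Apply v_p(a/b) = v_p(a) − v_p(b): v_3(11/30) = 0 − 1 = -1.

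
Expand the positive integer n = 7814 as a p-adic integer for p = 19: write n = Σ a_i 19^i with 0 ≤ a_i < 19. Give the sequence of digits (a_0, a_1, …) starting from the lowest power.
(a_0, a_1, …) = (5, 12, 2, 1)

Repeated division by 19 gives the digits low-to-high: 7814 = 5 + 12·19^1 + 2·19^2 + 1·19^3. Digit sequence: (5, 12, 2, 1).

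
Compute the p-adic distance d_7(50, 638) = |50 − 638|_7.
d_7(50, 638) = 1/49

Step 1 — x − y = 50 − 638 = -588. Step 2 — v_7(-588) = 2 (factor: -588 = −(7^2 · 12); the sign does not affect v_p). Step 3 — |x − y|_7 = 7^{-2} = 1/49.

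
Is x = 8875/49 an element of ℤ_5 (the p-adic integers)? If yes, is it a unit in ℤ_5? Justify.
x ∈ ℤ_5 but not a unit; v_5(x) = 3 > 0

ℤ_5 = {x ∈ ℚ_5 : v_5(x) ≥ 0} and ℤ_5^× = {x ∈ ℤ_5 : v_5(x) = 0}. Here v_5(8875/49) = v_5(num) − v_5(den) = 3; compare against these criteria.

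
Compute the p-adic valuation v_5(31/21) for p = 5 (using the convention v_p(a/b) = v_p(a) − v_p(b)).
v_5(31/21) = 0

Factor powers of 5 from the numerator and denominator of the reduced fraction: 31 = 5^0 · 31 and 21 = 5^0 · 21. Apply v_p(a/b) = v_p(a) − v_p(b): v_5(31/21) = 0 − 0 = 0.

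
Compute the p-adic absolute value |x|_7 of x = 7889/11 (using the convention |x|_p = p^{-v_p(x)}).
|7889/11|_7 = 1/343

Step 1 — compute v_7(x) by factoring powers of 7 out of the numerator and denominator: v_7(7889/11) = 3. Step 2 — apply |x|_p = p^{-v_p(x)} = 7^{-3} = 1/343.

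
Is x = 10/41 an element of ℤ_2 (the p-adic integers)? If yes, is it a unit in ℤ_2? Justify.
x ∈ ℤ_2 but not a unit; v_2(x) = 1 > 0

ℤ_2 = {x ∈ ℚ_2 : v_2(x) ≥ 0} and ℤ_2^× = {x ∈ ℤ_2 : v_2(x) = 0}. Here v_2(10/41) = v_2(num) − v_2(den) = 1; compare against these criteria.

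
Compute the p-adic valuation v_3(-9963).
v_3(-9963) = 5

v_3(n) is the largest exponent k such that 3^k divides n. Factor out: -9963 = -3^5 · 41. (Sign doesn't affect v_p.) So v_3(-9963) = 5.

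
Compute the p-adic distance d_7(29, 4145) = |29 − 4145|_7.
d_7(29, 4145) = 1/343

Step 1 — x − y = 29 − 4145 = -4116. Step 2 — v_7(-4116) = 3 (factor: -4116 = −(7^3 · 12); the sign does not affect v_p). Step 3 — |x − y|_7 = 7^{-3} = 1/343.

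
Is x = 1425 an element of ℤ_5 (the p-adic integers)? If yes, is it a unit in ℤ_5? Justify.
x ∈ ℤ_5 but not a unit; v_5(x) = 2 > 0

ℤ_5 = {x ∈ ℚ_5 : v_5(x) ≥ 0} and ℤ_5^× = {x ∈ ℤ_5 : v_5(x) = 0}. Here v_5(1425) = v_5(num) − v_5(den) = 2; compare against these criteria.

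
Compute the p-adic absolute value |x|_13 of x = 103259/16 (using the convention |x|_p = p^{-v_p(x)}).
|103259/16|_13 = 1/2197

Step 1 — compute v_13(x) by factoring powers of 13 out of the numerator and denominator: v_13(103259/16) = 3. Step 2 — apply |x|_p = p^{-v_p(x)} = 13^{-3} = 1/2197.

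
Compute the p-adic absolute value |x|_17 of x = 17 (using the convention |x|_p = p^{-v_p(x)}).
|17|_17 = 1/17

Step 1 — compute v_17(x) by factoring powers of 17 out of the numerator and denominator: v_17(17) = 1. Step 2 — apply |x|_p = p^{-v_p(x)} = 17^{-1} = 1/17.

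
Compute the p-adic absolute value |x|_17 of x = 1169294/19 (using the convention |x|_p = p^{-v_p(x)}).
|1169294/19|_17 = 1/83521

Step 1 — compute v_17(x) by factoring powers of 17 out of the numerator and denominator: v_17(1169294/19) = 4. Step 2 — apply |x|_p = p^{-v_p(x)} = 17^{-4} = 1/83521.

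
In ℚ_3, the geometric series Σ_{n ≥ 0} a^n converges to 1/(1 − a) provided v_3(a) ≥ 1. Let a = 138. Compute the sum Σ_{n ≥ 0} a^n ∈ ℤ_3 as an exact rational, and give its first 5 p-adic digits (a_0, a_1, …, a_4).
Σ a^n = 1/(1 − a) = -1/137;  first 5 digits = (1, 1, 1, 0, 1)

v_3(a) = 1 ≥ 1, so the series converges in ℤ_3 to 1/(1 − a) = 1/(1 − 138) = -1/137. Expand this rational in ℤ_3: compute digits iteratively via d_i = x_i mod 3, x_{i+1} = (x_i − d_i)/3. The first 5 digits are (1, 1, 1, 0, 1).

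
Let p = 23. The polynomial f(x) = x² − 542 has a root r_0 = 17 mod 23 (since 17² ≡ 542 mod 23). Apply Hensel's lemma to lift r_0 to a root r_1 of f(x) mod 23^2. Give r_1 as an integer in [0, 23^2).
r_1 = 40 (mod 529)

Hensel's recurrence: r_{i+1} = r_i − f(r_i)·(f′(r_i))^{-1} mod 23^{i+2}, with f′(x) = 2x. Iterate:
  r_0 = 17 (mod 23)
  r_1 = 40 (mod 529)
Final: r_1 = 40, and one checks f(r_1) ≡ 0 mod 23^2.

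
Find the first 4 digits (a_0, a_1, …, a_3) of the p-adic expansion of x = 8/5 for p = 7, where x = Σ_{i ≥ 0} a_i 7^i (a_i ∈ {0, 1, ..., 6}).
(a_0, …, a_3) = (3, 4, 5, 2)

v_7(8/5) = 0 (numerator and denominator both coprime to 7), so x ∈ ℤ_7^×. Compute digits iteratively via a_i = x_i mod 7, x_{i+1} = (x_i − a_i)/7, with x_0 = x:
  x_0 = 8/5;  a_0 = 3;  x_1 = (x_0 − 3)/7 = -1/5
  x_1 = -1/5;  a_1 = 4;  x_2 = (x_1 − 4)/7 = -3/5
  x_2 = -3/5;  a_2 = 5;  x_3 = (x_2 − 5)/7 = -4/5
  x_3 = -4/5;  a_3 = 2;  x_4 = (x_3 − 2)/7 = -2/5
Digits: (3, 4, 5, 2).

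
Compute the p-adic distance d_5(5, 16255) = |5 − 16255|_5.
d_5(5, 16255) = 1/625

Step 1 — x − y = 5 − 16255 = -16250. Step 2 — v_5(-16250) = 4 (factor: -16250 = −(5^4 · 26); the sign does not affect v_p). Step 3 — |x − y|_5 = 5^{-4} = 1/625.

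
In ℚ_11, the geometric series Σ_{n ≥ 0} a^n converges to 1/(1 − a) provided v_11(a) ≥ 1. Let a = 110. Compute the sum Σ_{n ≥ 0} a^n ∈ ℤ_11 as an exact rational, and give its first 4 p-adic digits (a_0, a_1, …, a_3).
Σ a^n = 1/(1 − a) = -1/109;  first 4 digits = (1, 10, 1, 8)

v_11(a) = 1 ≥ 1, so the series converges in ℤ_11 to 1/(1 − a) = 1/(1 − 110) = -1/109. Expand this rational in ℤ_11: compute digits iteratively via d_i = x_i mod 11, x_{i+1} = (x_i − d_i)/11. The first 4 digits are (1, 10, 1, 8).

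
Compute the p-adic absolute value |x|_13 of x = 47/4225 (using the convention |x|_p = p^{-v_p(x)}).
|47/4225|_13 = 169

Step 1 — compute v_13(x) by factoring powers of 13 out of the numerator and denominator: v_13(47/4225) = -2. Step 2 — apply |x|_p = p^{-v_p(x)} = 13^{2} = 169.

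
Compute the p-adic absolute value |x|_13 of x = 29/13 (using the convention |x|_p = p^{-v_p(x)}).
|29/13|_13 = 13

Step 1 — compute v_13(x) by factoring powers of 13 out of the numerator and denominator: v_13(29/13) = -1. Step 2 — apply |x|_p = p^{-v_p(x)} = 13^{1} = 13.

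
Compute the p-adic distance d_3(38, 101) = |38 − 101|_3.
d_3(38, 101) = 1/9

Step 1 — x − y = 38 − 101 = -63. Step 2 — v_3(-63) = 2 (factor: -63 = −(3^2 · 7); the sign does not affect v_p). Step 3 — |x − y|_3 = 3^{-2} = 1/9.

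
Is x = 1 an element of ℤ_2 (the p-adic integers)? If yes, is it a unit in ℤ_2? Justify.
x ∈ ℤ_2^× (unit); v_2(x) = 0

ℤ_2 = {x ∈ ℚ_2 : v_2(x) ≥ 0} and ℤ_2^× = {x ∈ ℤ_2 : v_2(x) = 0}. Here v_2(1) = v_2(num) − v_2(den) = 0; compare against these criteria.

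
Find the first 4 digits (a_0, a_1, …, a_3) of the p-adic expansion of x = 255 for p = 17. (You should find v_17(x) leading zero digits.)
(a_0, …, a_3) = (0, 15, 0, 0)

v_17(255) = 1, so a_0 = ... = a_0 = 0. Factor out: x = 17^1 · u with u = 15 a unit in ℤ_17. Expand u iteratively via a_{v+i} = u_i mod 17, u_{i+1} = (u_i − a_{v+i})/17:
  u_0 = 15;  a_1 = 15;  u_1 = (u_0 − 15)/17 = 0
  u_1 = 0;  a_2 = 0;  u_2 = (u_1 − 0)/17 = 0
  u_2 = 0;  a_3 = 0;  u_3 = (u_2 − 0)/17 = 0
Digits: (0, 15, 0, 0).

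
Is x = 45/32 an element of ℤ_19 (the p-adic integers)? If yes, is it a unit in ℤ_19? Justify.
x ∈ ℤ_19^× (unit); v_19(x) = 0

ℤ_19 = {x ∈ ℚ_19 : v_19(x) ≥ 0} and ℤ_19^× = {x ∈ ℤ_19 : v_19(x) = 0}. Here v_19(45/32) = v_19(num) − v_19(den) = 0; compare against these criteria.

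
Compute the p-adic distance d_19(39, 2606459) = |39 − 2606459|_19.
d_19(39, 2606459) = 1/130321

Step 1 — x − y = 39 − 2606459 = -2606420. Step 2 — v_19(-2606420) = 4 (factor: -2606420 = −(19^4 · 20); the sign does not affect v_p). Step 3 — |x − y|_19 = 19^{-4} = 1/130321.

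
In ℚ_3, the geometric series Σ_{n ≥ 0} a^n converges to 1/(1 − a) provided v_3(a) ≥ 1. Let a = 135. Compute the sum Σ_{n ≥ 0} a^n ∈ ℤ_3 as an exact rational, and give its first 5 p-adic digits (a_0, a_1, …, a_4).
Σ a^n = 1/(1 − a) = -1/134;  first 5 digits = (1, 0, 0, 2, 1)

v_3(a) = 3 ≥ 1, so the series converges in ℤ_3 to 1/(1 − a) = 1/(1 − 135) = -1/134. Expand this rational in ℤ_3: compute digits iteratively via d_i = x_i mod 3, x_{i+1} = (x_i − d_i)/3. The first 5 digits are (1, 0, 0, 2, 1).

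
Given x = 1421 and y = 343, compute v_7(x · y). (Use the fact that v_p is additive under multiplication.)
v_7(487403) = 5

v_p(x) = 2 (factor: 1421 = 7^2 · 29); v_p(y) = 3 (factor: 343 = 7^3 · 1). Additivity: v_p(xy) = v_p(x) + v_p(y) = 2 + 3 = 5. (Direct check: xy = 487403 = 7^5 · (29).)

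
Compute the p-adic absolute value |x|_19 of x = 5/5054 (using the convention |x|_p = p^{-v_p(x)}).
|5/5054|_19 = 361

Step 1 — compute v_19(x) by factoring powers of 19 out of the numerator and denominator: v_19(5/5054) = -2. Step 2 — apply |x|_p = p^{-v_p(x)} = 19^{2} = 361.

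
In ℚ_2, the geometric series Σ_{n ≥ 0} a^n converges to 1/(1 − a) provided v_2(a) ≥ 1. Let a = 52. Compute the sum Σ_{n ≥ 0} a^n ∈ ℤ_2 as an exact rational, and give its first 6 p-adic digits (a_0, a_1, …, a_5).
Σ a^n = 1/(1 − a) = -1/51;  first 6 digits = (1, 0, 1, 0, 0, 0)

v_2(a) = 2 ≥ 1, so the series converges in ℤ_2 to 1/(1 − a) = 1/(1 − 52) = -1/51. Expand this rational in ℤ_2: compute digits iteratively via d_i = x_i mod 2, x_{i+1} = (x_i − d_i)/2. The first 6 digits are (1, 0, 1, 0, 0, 0).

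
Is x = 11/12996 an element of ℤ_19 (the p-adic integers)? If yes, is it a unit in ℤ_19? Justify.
x ∉ ℤ_19 (v_19(x) = -2 < 0)

ℤ_19 = {x ∈ ℚ_19 : v_19(x) ≥ 0} and ℤ_19^× = {x ∈ ℤ_19 : v_19(x) = 0}. Here v_19(11/12996) = v_19(num) − v_19(den) = -2; compare against these criteria.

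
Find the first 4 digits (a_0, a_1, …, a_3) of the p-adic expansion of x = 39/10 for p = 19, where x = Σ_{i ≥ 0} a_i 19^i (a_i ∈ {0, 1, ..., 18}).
(a_0, …, a_3) = (2, 2, 17, 1)

v_19(39/10) = 0 (numerator and denominator both coprime to 19), so x ∈ ℤ_19^×. Compute digits iteratively via a_i = x_i mod 19, x_{i+1} = (x_i − a_i)/19, with x_0 = x:
  x_0 = 39/10;  a_0 = 2;  x_1 = (x_0 − 2)/19 = 1/10
  x_1 = 1/10;  a_1 = 2;  x_2 = (x_1 − 2)/19 = -1/10
  x_2 = -1/10;  a_2 = 17;  x_3 = (x_2 − 17)/19 = -9/10
  x_3 = -9/10;  a_3 = 1;  x_4 = (x_3 − 1)/19 = -1/10
Digits: (2, 2, 17, 1).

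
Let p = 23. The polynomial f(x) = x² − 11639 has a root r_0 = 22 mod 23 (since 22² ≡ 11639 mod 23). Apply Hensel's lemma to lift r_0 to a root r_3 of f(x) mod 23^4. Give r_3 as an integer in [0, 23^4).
r_3 = 274021 (mod 279841)

Hensel's recurrence: r_{i+1} = r_i − f(r_i)·(f′(r_i))^{-1} mod 23^{i+2}, with f′(x) = 2x. Iterate:
  r_0 = 22 (mod 23)
  r_1 = 528 (mod 529)
  r_2 = 6347 (mod 12167)
  r_3 = 274021 (mod 279841)
Final: r_3 = 274021, and one checks f(r_3) ≡ 0 mod 23^4.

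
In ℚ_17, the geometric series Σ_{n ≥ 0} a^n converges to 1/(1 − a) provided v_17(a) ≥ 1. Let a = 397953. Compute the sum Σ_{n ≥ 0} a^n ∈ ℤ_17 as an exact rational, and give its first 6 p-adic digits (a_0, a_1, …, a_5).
Σ a^n = 1/(1 − a) = -1/397952;  first 6 digits = (1, 0, 0, 13, 4, 0)

v_17(a) = 3 ≥ 1, so the series converges in ℤ_17 to 1/(1 − a) = 1/(1 − 397953) = -1/397952. Expand this rational in ℤ_17: compute digits iteratively via d_i = x_i mod 17, x_{i+1} = (x_i − d_i)/17. The first 6 digits are (1, 0, 0, 13, 4, 0).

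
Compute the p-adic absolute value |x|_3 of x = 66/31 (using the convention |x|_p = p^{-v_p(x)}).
|66/31|_3 = 1/3

Step 1 — compute v_3(x) by factoring powers of 3 out of the numerator and denominator: v_3(66/31) = 1. Step 2 — apply |x|_p = p^{-v_p(x)} = 3^{-1} = 1/3.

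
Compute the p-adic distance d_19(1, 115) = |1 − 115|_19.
d_19(1, 115) = 1/19

Step 1 — x − y = 1 − 115 = -114. Step 2 — v_19(-114) = 1 (factor: -114 = −(19^1 · 6); the sign does not affect v_p). Step 3 — |x − y|_19 = 19^{-1} = 1/19.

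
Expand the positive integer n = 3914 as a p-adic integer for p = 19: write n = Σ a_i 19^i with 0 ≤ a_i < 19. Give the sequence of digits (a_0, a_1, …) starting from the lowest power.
(a_0, a_1, …) = (0, 16, 10)

Repeated division by 19 gives the digits low-to-high: 3914 = 16·19^1 + 10·19^2. Digit sequence: (0, 16, 10).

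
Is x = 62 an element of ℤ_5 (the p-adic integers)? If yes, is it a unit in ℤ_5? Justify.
x ∈ ℤ_5^× (unit); v_5(x) = 0

ℤ_5 = {x ∈ ℚ_5 : v_5(x) ≥ 0} and ℤ_5^× = {x ∈ ℤ_5 : v_5(x) = 0}. Here v_5(62) = v_5(num) − v_5(den) = 0; compare against these criteria.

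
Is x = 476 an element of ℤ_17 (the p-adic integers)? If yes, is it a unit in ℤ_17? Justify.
x ∈ ℤ_17 but not a unit; v_17(x) = 1 > 0

ℤ_17 = {x ∈ ℚ_17 : v_17(x) ≥ 0} and ℤ_17^× = {x ∈ ℤ_17 : v_17(x) = 0}. Here v_17(476) = v_17(num) − v_17(den) = 1; compare against these criteria.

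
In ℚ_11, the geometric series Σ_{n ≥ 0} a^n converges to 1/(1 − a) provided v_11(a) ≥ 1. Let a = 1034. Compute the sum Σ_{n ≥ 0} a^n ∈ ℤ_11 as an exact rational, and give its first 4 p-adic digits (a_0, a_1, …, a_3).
Σ a^n = 1/(1 − a) = -1/1033;  first 4 digits = (1, 6, 0, 8)

v_11(a) = 1 ≥ 1, so the series converges in ℤ_11 to 1/(1 − a) = 1/(1 − 1034) = -1/1033. Expand this rational in ℤ_11: compute digits iteratively via d_i = x_i mod 11, x_{i+1} = (x_i − d_i)/11. The first 4 digits are (1, 6, 0, 8).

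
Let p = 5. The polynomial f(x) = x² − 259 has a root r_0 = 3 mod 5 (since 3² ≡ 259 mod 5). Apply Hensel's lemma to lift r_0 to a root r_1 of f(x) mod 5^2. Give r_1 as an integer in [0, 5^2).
r_1 = 3 (mod 25)

Hensel's recurrence: r_{i+1} = r_i − f(r_i)·(f′(r_i))^{-1} mod 5^{i+2}, with f′(x) = 2x. Iterate:
  r_0 = 3 (mod 5)
  r_1 = 3 (mod 25)
Final: r_1 = 3, and one checks f(r_1) ≡ 0 mod 5^2.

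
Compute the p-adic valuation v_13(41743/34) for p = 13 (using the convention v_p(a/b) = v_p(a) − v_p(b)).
v_13(41743/34) = 3

Factor powers of 13 from the numerator and denominator of the reduced fraction: 41743 = 13^3 · 19 and 34 = 13^0 · 34. Apply v_p(a/b) = v_p(a) − v_p(b): v_13(41743/34) = 3 − 0 = 3.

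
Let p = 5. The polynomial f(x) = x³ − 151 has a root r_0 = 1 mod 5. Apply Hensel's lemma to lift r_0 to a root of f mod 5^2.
r_1 = 1 (mod 25)

Hensel: r_{i+1} = r_i − f(r_i)/f′(r_i) mod 5^{i+2}, where f′(x) = 3x². Iterate:
  r_0 = 1 (mod 5)
  r_1 = 1 (mod 25)
Final: r = 1 with f(r) ≡ 0 mod 5^2.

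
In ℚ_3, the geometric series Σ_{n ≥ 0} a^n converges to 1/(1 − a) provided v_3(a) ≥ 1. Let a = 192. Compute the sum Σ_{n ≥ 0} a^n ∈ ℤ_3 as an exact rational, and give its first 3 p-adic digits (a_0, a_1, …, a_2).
Σ a^n = 1/(1 − a) = -1/191;  first 3 digits = (1, 1, 1)

v_3(a) = 1 ≥ 1, so the series converges in ℤ_3 to 1/(1 − a) = 1/(1 − 192) = -1/191. Expand this rational in ℤ_3: compute digits iteratively via d_i = x_i mod 3, x_{i+1} = (x_i − d_i)/3. The first 3 digits are (1, 1, 1).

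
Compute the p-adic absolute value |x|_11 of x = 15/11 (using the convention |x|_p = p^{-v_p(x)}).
|15/11|_11 = 11

Step 1 — compute v_11(x) by factoring powers of 11 out of the numerator and denominator: v_11(15/11) = -1. Step 2 — apply |x|_p = p^{-v_p(x)} = 11^{1} = 11.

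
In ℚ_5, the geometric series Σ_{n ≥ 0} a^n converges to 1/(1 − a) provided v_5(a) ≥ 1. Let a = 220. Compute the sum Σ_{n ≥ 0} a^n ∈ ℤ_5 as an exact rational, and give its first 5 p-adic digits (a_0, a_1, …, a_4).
Σ a^n = 1/(1 − a) = -1/219;  first 5 digits = (1, 4, 4, 2, 0)

v_5(a) = 1 ≥ 1, so the series converges in ℤ_5 to 1/(1 − a) = 1/(1 − 220) = -1/219. Expand this rational in ℤ_5: compute digits iteratively via d_i = x_i mod 5, x_{i+1} = (x_i − d_i)/5. The first 5 digits are (1, 4, 4, 2, 0).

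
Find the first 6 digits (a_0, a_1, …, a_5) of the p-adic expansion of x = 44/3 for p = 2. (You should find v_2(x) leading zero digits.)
(a_0, …, a_5) = (0, 0, 1, 0, 0, 1)

v_2(44/3) = 2, so a_0 = ... = a_1 = 0. Factor out: x = 2^2 · u with u = 11/3 a unit in ℤ_2. Expand u iteratively via a_{v+i} = u_i mod 2, u_{i+1} = (u_i − a_{v+i})/2:
  u_0 = 11/3;  a_2 = 1;  u_1 = (u_0 − 1)/2 = 4/3
  u_1 = 4/3;  a_3 = 0;  u_2 = (u_1 − 0)/2 = 2/3
  u_2 = 2/3;  a_4 = 0;  u_3 = (u_2 − 0)/2 = 1/3
  u_3 = 1/3;  a_5 = 1;  u_4 = (u_3 − 1)/2 = -1/3
Digits: (0, 0, 1, 0, 0, 1).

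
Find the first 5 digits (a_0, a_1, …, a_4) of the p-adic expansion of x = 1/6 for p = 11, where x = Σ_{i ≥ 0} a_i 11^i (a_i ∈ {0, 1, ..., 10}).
(a_0, …, a_4) = (2, 9, 1, 9, 1)

v_11(1/6) = 0 (numerator and denominator both coprime to 11), so x ∈ ℤ_11^×. Compute digits iteratively via a_i = x_i mod 11, x_{i+1} = (x_i − a_i)/11, with x_0 = x:
  x_0 = 1/6;  a_0 = 2;  x_1 = (x_0 − 2)/11 = -1/6
  x_1 = -1/6;  a_1 = 9;  x_2 = (x_1 − 9)/11 = -5/6
  x_2 = -5/6;  a_2 = 1;  x_3 = (x_2 − 1)/11 = -1/6
  x_3 = -1/6;  a_3 = 9;  x_4 = (x_3 − 9)/11 = -5/6
  x_4 = -5/6;  a_4 = 1;  x_5 = (x_4 − 1)/11 = -1/6
Digits: (2, 9, 1, 9, 1).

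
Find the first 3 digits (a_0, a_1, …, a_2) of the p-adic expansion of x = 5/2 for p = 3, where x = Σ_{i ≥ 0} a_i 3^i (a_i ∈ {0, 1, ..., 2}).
(a_0, …, a_2) = (1, 2, 1)

v_3(5/2) = 0 (numerator and denominator both coprime to 3), so x ∈ ℤ_3^×. Compute digits iteratively via a_i = x_i mod 3, x_{i+1} = (x_i − a_i)/3, with x_0 = x:
  x_0 = 5/2;  a_0 = 1;  x_1 = (x_0 − 1)/3 = 1/2
  x_1 = 1/2;  a_1 = 2;  x_2 = (x_1 − 2)/3 = -1/2
  x_2 = -1/2;  a_2 = 1;  x_3 = (x_2 − 1)/3 = -1/2
Digits: (1, 2, 1).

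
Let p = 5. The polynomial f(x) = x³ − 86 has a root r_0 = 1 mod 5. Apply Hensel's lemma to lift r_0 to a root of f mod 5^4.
r_3 = 546 (mod 625)

Hensel: r_{i+1} = r_i − f(r_i)/f′(r_i) mod 5^{i+2}, where f′(x) = 3x². Iterate:
  r_0 = 1 (mod 5)
  r_1 = 21 (mod 25)
  r_2 = 46 (mod 125)
  r_3 = 546 (mod 625)
Final: r = 546 with f(r) ≡ 0 mod 5^4.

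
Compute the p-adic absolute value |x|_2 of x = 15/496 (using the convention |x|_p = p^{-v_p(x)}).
|15/496|_2 = 16

Step 1 — compute v_2(x) by factoring powers of 2 out of the numerator and denominator: v_2(15/496) = -4. Step 2 — apply |x|_p = p^{-v_p(x)} = 2^{4} = 16.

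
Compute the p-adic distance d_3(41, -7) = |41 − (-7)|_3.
d_3(41, -7) = 1/3

Step 1 — x − y = 41 − (-7) = 48. Step 2 — v_3(48) = 1 (factor: 48 = (3^1 · 16); the sign does not affect v_p). Step 3 — |x − y|_3 = 3^{-1} = 1/3.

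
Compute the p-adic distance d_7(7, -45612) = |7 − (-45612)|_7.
d_7(7, -45612) = 1/2401

Step 1 — x − y = 7 − (-45612) = 45619. Step 2 — v_7(45619) = 4 (factor: 45619 = (7^4 · 19); the sign does not affect v_p). Step 3 — |x − y|_7 = 7^{-4} = 1/2401.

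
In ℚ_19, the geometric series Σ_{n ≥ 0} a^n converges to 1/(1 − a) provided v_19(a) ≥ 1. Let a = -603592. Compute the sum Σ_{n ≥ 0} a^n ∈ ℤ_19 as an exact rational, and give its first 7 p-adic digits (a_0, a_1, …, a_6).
Σ a^n = 1/(1 − a) = 1/603593;  first 7 digits = (1, 0, 0, 7, 14, 18, 10)

v_19(a) = 3 ≥ 1, so the series converges in ℤ_19 to 1/(1 − a) = 1/(1 − (-603592)) = 1/603593. Expand this rational in ℤ_19: compute digits iteratively via d_i = x_i mod 19, x_{i+1} = (x_i − d_i)/19. The first 7 digits are (1, 0, 0, 7, 14, 18, 10).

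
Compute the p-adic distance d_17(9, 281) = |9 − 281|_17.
d_17(9, 281) = 1/17

Step 1 — x − y = 9 − 281 = -272. Step 2 — v_17(-272) = 1 (factor: -272 = −(17^1 · 16); the sign does not affect v_p). Step 3 — |x − y|_17 = 17^{-1} = 1/17.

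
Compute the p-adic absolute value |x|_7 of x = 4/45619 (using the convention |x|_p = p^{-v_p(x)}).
|4/45619|_7 = 2401

Step 1 — compute v_7(x) by factoring powers of 7 out of the numerator and denominator: v_7(4/45619) = -4. Step 2 — apply |x|_p = p^{-v_p(x)} = 7^{4} = 2401.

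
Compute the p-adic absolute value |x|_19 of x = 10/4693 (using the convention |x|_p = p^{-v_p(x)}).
|10/4693|_19 = 361

Step 1 — compute v_19(x) by factoring powers of 19 out of the numerator and denominator: v_19(10/4693) = -2. Step 2 — apply |x|_p = p^{-v_p(x)} = 19^{2} = 361.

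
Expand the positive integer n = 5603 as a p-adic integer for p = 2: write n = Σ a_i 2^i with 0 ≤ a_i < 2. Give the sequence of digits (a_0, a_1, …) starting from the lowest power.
(a_0, a_1, …) = (1, 1, 0, 0, 0, 1, 1, 1, 1, 0, 1, 0, 1)

Repeated division by 2 gives the digits low-to-high: 5603 = 1 + 1·2^1 + 1·2^5 + 1·2^6 + 1·2^7 + 1·2^8 + 1·2^10 + 1·2^12. Digit sequence: (1, 1, 0, 0, 0, 1, 1, 1, 1, 0, 1, 0, 1).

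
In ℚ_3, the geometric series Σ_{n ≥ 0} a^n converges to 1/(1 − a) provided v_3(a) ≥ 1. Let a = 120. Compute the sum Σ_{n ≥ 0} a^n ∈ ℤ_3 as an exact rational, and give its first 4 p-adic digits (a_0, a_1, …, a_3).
Σ a^n = 1/(1 − a) = -1/119;  first 4 digits = (1, 1, 2, 1)

v_3(a) = 1 ≥ 1, so the series converges in ℤ_3 to 1/(1 − a) = 1/(1 − 120) = -1/119. Expand this rational in ℤ_3: compute digits iteratively via d_i = x_i mod 3, x_{i+1} = (x_i − d_i)/3. The first 4 digits are (1, 1, 2, 1).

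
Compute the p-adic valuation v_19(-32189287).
v_19(-32189287) = 5

v_19(n) is the largest exponent k such that 19^k divides n. Factor out: -32189287 = -19^5 · 13. (Sign doesn't affect v_p.) So v_19(-32189287) = 5.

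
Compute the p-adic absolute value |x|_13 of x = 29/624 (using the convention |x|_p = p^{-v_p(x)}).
|29/624|_13 = 13

Step 1 — compute v_13(x) by factoring powers of 13 out of the numerator and denominator: v_13(29/624) = -1. Step 2 — apply |x|_p = p^{-v_p(x)} = 13^{1} = 13.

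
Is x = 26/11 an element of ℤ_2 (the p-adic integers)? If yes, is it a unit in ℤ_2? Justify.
x ∈ ℤ_2 but not a unit; v_2(x) = 1 > 0

ℤ_2 = {x ∈ ℚ_2 : v_2(x) ≥ 0} and ℤ_2^× = {x ∈ ℤ_2 : v_2(x) = 0}. Here v_2(26/11) = v_2(num) − v_2(den) = 1; compare against these criteria.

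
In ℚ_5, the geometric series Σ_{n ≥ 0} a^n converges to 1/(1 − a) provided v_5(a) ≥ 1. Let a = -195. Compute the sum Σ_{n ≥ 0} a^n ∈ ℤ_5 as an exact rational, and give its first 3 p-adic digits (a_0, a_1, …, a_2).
Σ a^n = 1/(1 − a) = 1/196;  first 3 digits = (1, 1, 3)

v_5(a) = 1 ≥ 1, so the series converges in ℤ_5 to 1/(1 − a) = 1/(1 − (-195)) = 1/196. Expand this rational in ℤ_5: compute digits iteratively via d_i = x_i mod 5, x_{i+1} = (x_i − d_i)/5. The first 3 digits are (1, 1, 3).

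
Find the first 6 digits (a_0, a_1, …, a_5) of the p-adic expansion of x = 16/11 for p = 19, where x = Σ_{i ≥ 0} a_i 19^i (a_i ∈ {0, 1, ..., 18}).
(a_0, …, a_5) = (17, 13, 1, 12, 8, 3)

v_19(16/11) = 0 (numerator and denominator both coprime to 19), so x ∈ ℤ_19^×. Compute digits iteratively via a_i = x_i mod 19, x_{i+1} = (x_i − a_i)/19, with x_0 = x:
  x_0 = 16/11;  a_0 = 17;  x_1 = (x_0 − 17)/19 = -9/11
  x_1 = -9/11;  a_1 = 13;  x_2 = (x_1 − 13)/19 = -8/11
  x_2 = -8/11;  a_2 = 1;  x_3 = (x_2 − 1)/19 = -1/11
  x_3 = -1/11;  a_3 = 12;  x_4 = (x_3 − 12)/19 = -7/11
  x_4 = -7/11;  a_4 = 8;  x_5 = (x_4 − 8)/19 = -5/11
  x_5 = -5/11;  a_5 = 3;  x_6 = (x_5 − 3)/19 = -2/11
Digits: (17, 13, 1, 12, 8, 3).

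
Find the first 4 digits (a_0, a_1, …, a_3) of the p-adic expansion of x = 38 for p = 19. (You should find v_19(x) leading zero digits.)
(a_0, …, a_3) = (0, 2, 0, 0)

v_19(38) = 1, so a_0 = ... = a_0 = 0. Factor out: x = 19^1 · u with u = 2 a unit in ℤ_19. Expand u iteratively via a_{v+i} = u_i mod 19, u_{i+1} = (u_i − a_{v+i})/19:
  u_0 = 2;  a_1 = 2;  u_1 = (u_0 − 2)/19 = 0
  u_1 = 0;  a_2 = 0;  u_2 = (u_1 − 0)/19 = 0
  u_2 = 0;  a_3 = 0;  u_3 = (u_2 − 0)/19 = 0
Digits: (0, 2, 0, 0).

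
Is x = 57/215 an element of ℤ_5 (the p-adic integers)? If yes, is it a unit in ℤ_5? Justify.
x ∉ ℤ_5 (v_5(x) = -1 < 0)

ℤ_5 = {x ∈ ℚ_5 : v_5(x) ≥ 0} and ℤ_5^× = {x ∈ ℤ_5 : v_5(x) = 0}. Here v_5(57/215) = v_5(num) − v_5(den) = -1; compare against these criteria.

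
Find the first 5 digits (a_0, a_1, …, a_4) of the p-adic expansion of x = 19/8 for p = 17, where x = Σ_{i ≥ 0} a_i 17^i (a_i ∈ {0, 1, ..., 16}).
(a_0, …, a_4) = (13, 10, 10, 10, 10)

v_17(19/8) = 0 (numerator and denominator both coprime to 17), so x ∈ ℤ_17^×. Compute digits iteratively via a_i = x_i mod 17, x_{i+1} = (x_i − a_i)/17, with x_0 = x:
  x_0 = 19/8;  a_0 = 13;  x_1 = (x_0 − 13)/17 = -5/8
  x_1 = -5/8;  a_1 = 10;  x_2 = (x_1 − 10)/17 = -5/8
  x_2 = -5/8;  a_2 = 10;  x_3 = (x_2 − 10)/17 = -5/8
  x_3 = -5/8;  a_3 = 10;  x_4 = (x_3 − 10)/17 = -5/8
  x_4 = -5/8;  a_4 = 10;  x_5 = (x_4 − 10)/17 = -5/8
Digits: (13, 10, 10, 10, 10).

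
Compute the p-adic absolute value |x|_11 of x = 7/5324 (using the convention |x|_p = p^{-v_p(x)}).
|7/5324|_11 = 1331

Step 1 — compute v_11(x) by factoring powers of 11 out of the numerator and denominator: v_11(7/5324) = -3. Step 2 — apply |x|_p = p^{-v_p(x)} = 11^{3} = 1331.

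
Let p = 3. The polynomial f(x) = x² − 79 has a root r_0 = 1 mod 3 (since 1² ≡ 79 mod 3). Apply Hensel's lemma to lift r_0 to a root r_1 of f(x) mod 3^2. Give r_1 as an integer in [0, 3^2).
r_1 = 4 (mod 9)

Hensel's recurrence: r_{i+1} = r_i − f(r_i)·(f′(r_i))^{-1} mod 3^{i+2}, with f′(x) = 2x. Iterate:
  r_0 = 1 (mod 3)
  r_1 = 4 (mod 9)
Final: r_1 = 4, and one checks f(r_1) ≡ 0 mod 3^2.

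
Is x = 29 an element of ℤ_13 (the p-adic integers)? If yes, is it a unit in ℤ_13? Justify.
x ∈ ℤ_13^× (unit); v_13(x) = 0

ℤ_13 = {x ∈ ℚ_13 : v_13(x) ≥ 0} and ℤ_13^× = {x ∈ ℤ_13 : v_13(x) = 0}. Here v_13(29) = v_13(num) − v_13(den) = 0; compare against these criteria.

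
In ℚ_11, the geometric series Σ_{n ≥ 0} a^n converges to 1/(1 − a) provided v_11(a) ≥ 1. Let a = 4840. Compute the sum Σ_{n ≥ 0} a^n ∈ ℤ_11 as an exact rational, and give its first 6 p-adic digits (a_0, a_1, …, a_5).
Σ a^n = 1/(1 − a) = -1/4839;  first 6 digits = (1, 0, 7, 3, 5, 2)

v_11(a) = 2 ≥ 1, so the series converges in ℤ_11 to 1/(1 − a) = 1/(1 − 4840) = -1/4839. Expand this rational in ℤ_11: compute digits iteratively via d_i = x_i mod 11, x_{i+1} = (x_i − d_i)/11. The first 6 digits are (1, 0, 7, 3, 5, 2).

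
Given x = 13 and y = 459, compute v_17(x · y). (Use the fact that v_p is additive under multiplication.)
v_17(5967) = 1

v_p(x) = 0 (factor: 13 = 17^0 · 13); v_p(y) = 1 (factor: 459 = 17^1 · 27). Additivity: v_p(xy) = v_p(x) + v_p(y) = 0 + 1 = 1. (Direct check: xy = 5967 = 17^1 · (351).)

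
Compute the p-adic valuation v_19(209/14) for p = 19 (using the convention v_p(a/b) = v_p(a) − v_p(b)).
v_19(209/14) = 1

Factor powers of 19 from the numerator and denominator of the reduced fraction: 209 = 19^1 · 11 and 14 = 19^0 · 14. Apply v_p(a/b) = v_p(a) − v_p(b): v_19(209/14) = 1 − 0 = 1.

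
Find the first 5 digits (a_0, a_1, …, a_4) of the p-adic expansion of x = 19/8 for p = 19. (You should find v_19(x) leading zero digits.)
(a_0, …, a_4) = (0, 12, 16, 11, 16)

v_19(19/8) = 1, so a_0 = ... = a_0 = 0. Factor out: x = 19^1 · u with u = 1/8 a unit in ℤ_19. Expand u iteratively via a_{v+i} = u_i mod 19, u_{i+1} = (u_i − a_{v+i})/19:
  u_0 = 1/8;  a_1 = 12;  u_1 = (u_0 − 12)/19 = -5/8
  u_1 = -5/8;  a_2 = 16;  u_2 = (u_1 − 16)/19 = -7/8
  u_2 = -7/8;  a_3 = 11;  u_3 = (u_2 − 11)/19 = -5/8
  u_3 = -5/8;  a_4 = 16;  u_4 = (u_3 − 16)/19 = -7/8
Digits: (0, 12, 16, 11, 16).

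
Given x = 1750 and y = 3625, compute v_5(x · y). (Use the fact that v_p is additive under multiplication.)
v_5(6343750) = 6

v_p(x) = 3 (factor: 1750 = 5^3 · 14); v_p(y) = 3 (factor: 3625 = 5^3 · 29). Additivity: v_p(xy) = v_p(x) + v_p(y) = 3 + 3 = 6. (Direct check: xy = 6343750 = 5^6 · (406).)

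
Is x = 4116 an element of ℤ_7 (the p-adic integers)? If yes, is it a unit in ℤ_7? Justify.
x ∈ ℤ_7 but not a unit; v_7(x) = 3 > 0

ℤ_7 = {x ∈ ℚ_7 : v_7(x) ≥ 0} and ℤ_7^× = {x ∈ ℤ_7 : v_7(x) = 0}. Here v_7(4116) = v_7(num) − v_7(den) = 3; compare against these criteria.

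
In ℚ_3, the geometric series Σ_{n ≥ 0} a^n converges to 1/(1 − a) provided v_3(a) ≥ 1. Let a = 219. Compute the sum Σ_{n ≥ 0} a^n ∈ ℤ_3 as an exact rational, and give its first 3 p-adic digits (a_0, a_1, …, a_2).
Σ a^n = 1/(1 − a) = -1/218;  first 3 digits = (1, 1, 1)

v_3(a) = 1 ≥ 1, so the series converges in ℤ_3 to 1/(1 − a) = 1/(1 − 219) = -1/218. Expand this rational in ℤ_3: compute digits iteratively via d_i = x_i mod 3, x_{i+1} = (x_i − d_i)/3. The first 3 digits are (1, 1, 1).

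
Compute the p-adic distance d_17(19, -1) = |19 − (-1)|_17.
d_17(19, -1) = 1

Step 1 — x − y = 19 − (-1) = 20. Step 2 — v_17(20) = 0 (factor: 20 = (17^0 · 20); the sign does not affect v_p). Step 3 — |x − y|_17 = 17^{0} = 1.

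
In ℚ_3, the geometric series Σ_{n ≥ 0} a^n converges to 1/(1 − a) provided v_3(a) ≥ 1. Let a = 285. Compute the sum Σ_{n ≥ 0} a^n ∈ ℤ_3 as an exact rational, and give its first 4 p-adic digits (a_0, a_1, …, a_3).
Σ a^n = 1/(1 − a) = -1/284;  first 4 digits = (1, 2, 2, 2)

v_3(a) = 1 ≥ 1, so the series converges in ℤ_3 to 1/(1 − a) = 1/(1 − 285) = -1/284. Expand this rational in ℤ_3: compute digits iteratively via d_i = x_i mod 3, x_{i+1} = (x_i − d_i)/3. The first 4 digits are (1, 2, 2, 2).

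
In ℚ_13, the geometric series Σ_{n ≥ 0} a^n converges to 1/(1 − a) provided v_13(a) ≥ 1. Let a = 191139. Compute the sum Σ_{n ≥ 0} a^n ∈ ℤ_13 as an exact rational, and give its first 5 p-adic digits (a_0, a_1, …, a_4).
Σ a^n = 1/(1 − a) = -1/191138;  first 5 digits = (1, 0, 0, 9, 6)

v_13(a) = 3 ≥ 1, so the series converges in ℤ_13 to 1/(1 − a) = 1/(1 − 191139) = -1/191138. Expand this rational in ℤ_13: compute digits iteratively via d_i = x_i mod 13, x_{i+1} = (x_i − d_i)/13. The first 5 digits are (1, 0, 0, 9, 6).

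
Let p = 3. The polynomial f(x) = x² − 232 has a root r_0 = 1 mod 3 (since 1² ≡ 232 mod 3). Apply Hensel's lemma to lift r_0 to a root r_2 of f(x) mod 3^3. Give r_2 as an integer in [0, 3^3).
r_2 = 4 (mod 27)

Hensel's recurrence: r_{i+1} = r_i − f(r_i)·(f′(r_i))^{-1} mod 3^{i+2}, with f′(x) = 2x. Iterate:
  r_0 = 1 (mod 3)
  r_1 = 4 (mod 9)
  r_2 = 4 (mod 27)
Final: r_2 = 4, and one checks f(r_2) ≡ 0 mod 3^3.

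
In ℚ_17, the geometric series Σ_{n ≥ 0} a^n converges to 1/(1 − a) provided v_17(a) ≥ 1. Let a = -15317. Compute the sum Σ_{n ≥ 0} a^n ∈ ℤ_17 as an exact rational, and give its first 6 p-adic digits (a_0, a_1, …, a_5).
Σ a^n = 1/(1 − a) = 1/15318;  first 6 digits = (1, 0, 15, 13, 3, 12)

v_17(a) = 2 ≥ 1, so the series converges in ℤ_17 to 1/(1 − a) = 1/(1 − (-15317)) = 1/15318. Expand this rational in ℤ_17: compute digits iteratively via d_i = x_i mod 17, x_{i+1} = (x_i − d_i)/17. The first 6 digits are (1, 0, 15, 13, 3, 12).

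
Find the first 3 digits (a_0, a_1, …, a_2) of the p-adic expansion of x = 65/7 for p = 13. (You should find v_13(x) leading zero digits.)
(a_0, …, a_2) = (0, 10, 3)

v_13(65/7) = 1, so a_0 = ... = a_0 = 0. Factor out: x = 13^1 · u with u = 5/7 a unit in ℤ_13. Expand u iteratively via a_{v+i} = u_i mod 13, u_{i+1} = (u_i − a_{v+i})/13:
  u_0 = 5/7;  a_1 = 10;  u_1 = (u_0 − 10)/13 = -5/7
  u_1 = -5/7;  a_2 = 3;  u_2 = (u_1 − 3)/13 = -2/7
Digits: (0, 10, 3).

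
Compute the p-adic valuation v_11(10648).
v_11(10648) = 3

v_11(n) is the largest exponent k such that 11^k divides n. Factor out: 10648 = 11^3 · 8. (Sign doesn't affect v_p.) So v_11(10648) = 3.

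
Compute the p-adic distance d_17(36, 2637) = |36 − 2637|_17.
d_17(36, 2637) = 1/289

Step 1 — x − y = 36 − 2637 = -2601. Step 2 — v_17(-2601) = 2 (factor: -2601 = −(17^2 · 9); the sign does not affect v_p). Step 3 — |x − y|_17 = 17^{-2} = 1/289.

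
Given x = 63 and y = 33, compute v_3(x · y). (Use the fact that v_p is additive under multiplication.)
v_3(2079) = 3

v_p(x) = 2 (factor: 63 = 3^2 · 7); v_p(y) = 1 (factor: 33 = 3^1 · 11). Additivity: v_p(xy) = v_p(x) + v_p(y) = 2 + 1 = 3. (Direct check: xy = 2079 = 3^3 · (77).)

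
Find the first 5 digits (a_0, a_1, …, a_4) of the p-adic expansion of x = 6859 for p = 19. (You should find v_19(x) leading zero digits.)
(a_0, …, a_4) = (0, 0, 0, 1, 0)

v_19(6859) = 3, so a_0 = ... = a_2 = 0. Factor out: x = 19^3 · u with u = 1 a unit in ℤ_19. Expand u iteratively via a_{v+i} = u_i mod 19, u_{i+1} = (u_i − a_{v+i})/19:
  u_0 = 1;  a_3 = 1;  u_1 = (u_0 − 1)/19 = 0
  u_1 = 0;  a_4 = 0;  u_2 = (u_1 − 0)/19 = 0
Digits: (0, 0, 0, 1, 0).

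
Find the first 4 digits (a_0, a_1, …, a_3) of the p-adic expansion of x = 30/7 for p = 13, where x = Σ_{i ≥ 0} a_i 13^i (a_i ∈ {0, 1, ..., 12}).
(a_0, …, a_3) = (8, 9, 3, 9)

v_13(30/7) = 0 (numerator and denominator both coprime to 13), so x ∈ ℤ_13^×. Compute digits iteratively via a_i = x_i mod 13, x_{i+1} = (x_i − a_i)/13, with x_0 = x:
  x_0 = 30/7;  a_0 = 8;  x_1 = (x_0 − 8)/13 = -2/7
  x_1 = -2/7;  a_1 = 9;  x_2 = (x_1 − 9)/13 = -5/7
  x_2 = -5/7;  a_2 = 3;  x_3 = (x_2 − 3)/13 = -2/7
  x_3 = -2/7;  a_3 = 9;  x_4 = (x_3 − 9)/13 = -5/7
Digits: (8, 9, 3, 9).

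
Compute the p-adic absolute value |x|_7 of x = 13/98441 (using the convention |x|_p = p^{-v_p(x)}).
|13/98441|_7 = 2401

Step 1 — compute v_7(x) by factoring powers of 7 out of the numerator and denominator: v_7(13/98441) = -4. Step 2 — apply |x|_p = p^{-v_p(x)} = 7^{4} = 2401.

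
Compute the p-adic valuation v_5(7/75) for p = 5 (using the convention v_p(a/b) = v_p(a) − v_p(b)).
v_5(7/75) = -2

Factor powers of 5 from the numerator and denominator of the reduced fraction: 7 = 5^0 · 7 and 75 = 5^2 · 3. Apply v_p(a/b) = v_p(a) − v_p(b): v_5(7/75) = 0 − 2 = -2.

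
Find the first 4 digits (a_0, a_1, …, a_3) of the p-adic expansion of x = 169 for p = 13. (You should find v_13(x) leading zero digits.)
(a_0, …, a_3) = (0, 0, 1, 0)

v_13(169) = 2, so a_0 = ... = a_1 = 0. Factor out: x = 13^2 · u with u = 1 a unit in ℤ_13. Expand u iteratively via a_{v+i} = u_i mod 13, u_{i+1} = (u_i − a_{v+i})/13:
  u_0 = 1;  a_2 = 1;  u_1 = (u_0 − 1)/13 = 0
  u_1 = 0;  a_3 = 0;  u_2 = (u_1 − 0)/13 = 0
Digits: (0, 0, 1, 0).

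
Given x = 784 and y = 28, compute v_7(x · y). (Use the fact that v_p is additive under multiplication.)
v_7(21952) = 3

v_p(x) = 2 (factor: 784 = 7^2 · 16); v_p(y) = 1 (factor: 28 = 7^1 · 4). Additivity: v_p(xy) = v_p(x) + v_p(y) = 2 + 1 = 3. (Direct check: xy = 21952 = 7^3 · (64).)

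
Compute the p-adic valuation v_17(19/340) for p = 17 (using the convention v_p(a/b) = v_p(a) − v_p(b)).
v_17(19/340) = -1

Factor powers of 17 from the numerator and denominator of the reduced fraction: 19 = 17^0 · 19 and 340 = 17^1 · 20. Apply v_p(a/b) = v_p(a) − v_p(b): v_17(19/340) = 0 − 1 = -1.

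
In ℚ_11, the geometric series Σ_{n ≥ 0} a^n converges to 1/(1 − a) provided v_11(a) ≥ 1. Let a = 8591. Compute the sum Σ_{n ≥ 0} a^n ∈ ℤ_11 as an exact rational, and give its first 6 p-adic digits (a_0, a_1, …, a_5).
Σ a^n = 1/(1 − a) = -1/8590;  first 6 digits = (1, 0, 5, 6, 3, 7)

v_11(a) = 2 ≥ 1, so the series converges in ℤ_11 to 1/(1 − a) = 1/(1 − 8591) = -1/8590. Expand this rational in ℤ_11: compute digits iteratively via d_i = x_i mod 11, x_{i+1} = (x_i − d_i)/11. The first 6 digits are (1, 0, 5, 6, 3, 7).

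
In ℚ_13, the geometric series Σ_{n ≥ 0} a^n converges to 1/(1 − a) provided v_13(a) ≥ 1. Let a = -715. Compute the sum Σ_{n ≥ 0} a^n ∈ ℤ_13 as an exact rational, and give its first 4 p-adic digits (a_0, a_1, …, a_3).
Σ a^n = 1/(1 − a) = 1/716;  first 4 digits = (1, 10, 4, 10)

v_13(a) = 1 ≥ 1, so the series converges in ℤ_13 to 1/(1 − a) = 1/(1 − (-715)) = 1/716. Expand this rational in ℤ_13: compute digits iteratively via d_i = x_i mod 13, x_{i+1} = (x_i − d_i)/13. The first 4 digits are (1, 10, 4, 10).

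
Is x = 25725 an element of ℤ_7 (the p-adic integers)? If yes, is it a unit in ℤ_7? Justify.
x ∈ ℤ_7 but not a unit; v_7(x) = 3 > 0

ℤ_7 = {x ∈ ℚ_7 : v_7(x) ≥ 0} and ℤ_7^× = {x ∈ ℤ_7 : v_7(x) = 0}. Here v_7(25725) = v_7(num) − v_7(den) = 3; compare against these criteria.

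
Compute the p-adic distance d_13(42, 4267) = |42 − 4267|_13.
d_13(42, 4267) = 1/169

Step 1 — x − y = 42 − 4267 = -4225. Step 2 — v_13(-4225) = 2 (factor: -4225 = −(13^2 · 25); the sign does not affect v_p). Step 3 — |x − y|_13 = 13^{-2} = 1/169.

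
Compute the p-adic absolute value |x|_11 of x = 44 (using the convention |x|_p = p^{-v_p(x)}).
|44|_11 = 1/11

Step 1 — compute v_11(x) by factoring powers of 11 out of the numerator and denominator: v_11(44) = 1. Step 2 — apply |x|_p = p^{-v_p(x)} = 11^{-1} = 1/11.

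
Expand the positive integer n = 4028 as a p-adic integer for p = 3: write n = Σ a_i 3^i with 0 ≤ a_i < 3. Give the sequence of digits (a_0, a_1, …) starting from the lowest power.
(a_0, a_1, …) = (2, 1, 0, 2, 1, 1, 2, 1)

Repeated division by 3 gives the digits low-to-high: 4028 = 2 + 1·3^1 + 2·3^3 + 1·3^4 + 1·3^5 + 2·3^6 + 1·3^7. Digit sequence: (2, 1, 0, 2, 1, 1, 2, 1).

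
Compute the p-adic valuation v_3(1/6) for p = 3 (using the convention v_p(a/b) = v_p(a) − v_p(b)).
v_3(1/6) = -1

Factor powers of 3 from the numerator and denominator of the reduced fraction: 1 = 3^0 · 1 and 6 = 3^1 · 2. Apply v_p(a/b) = v_p(a) − v_p(b): v_3(1/6) = 0 − 1 = -1.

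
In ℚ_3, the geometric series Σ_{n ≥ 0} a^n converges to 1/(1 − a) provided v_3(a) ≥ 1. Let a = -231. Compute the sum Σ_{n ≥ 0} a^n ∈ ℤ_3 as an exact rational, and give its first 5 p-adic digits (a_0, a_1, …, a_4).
Σ a^n = 1/(1 − a) = 1/232;  first 5 digits = (1, 1, 2, 0, 0)

v_3(a) = 1 ≥ 1, so the series converges in ℤ_3 to 1/(1 − a) = 1/(1 − (-231)) = 1/232. Expand this rational in ℤ_3: compute digits iteratively via d_i = x_i mod 3, x_{i+1} = (x_i − d_i)/3. The first 5 digits are (1, 1, 2, 0, 0).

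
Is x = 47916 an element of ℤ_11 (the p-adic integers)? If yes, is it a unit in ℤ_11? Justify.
x ∈ ℤ_11 but not a unit; v_11(x) = 3 > 0

ℤ_11 = {x ∈ ℚ_11 : v_11(x) ≥ 0} and ℤ_11^× = {x ∈ ℤ_11 : v_11(x) = 0}. Here v_11(47916) = v_11(num) − v_11(den) = 3; compare against these criteria.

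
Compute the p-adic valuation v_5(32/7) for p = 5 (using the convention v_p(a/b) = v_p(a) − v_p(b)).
v_5(32/7) = 0

Factor powers of 5 from the numerator and denominator of the reduced fraction: 32 = 5^0 · 32 and 7 = 5^0 · 7. Apply v_p(a/b) = v_p(a) − v_p(b): v_5(32/7) = 0 − 0 = 0.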